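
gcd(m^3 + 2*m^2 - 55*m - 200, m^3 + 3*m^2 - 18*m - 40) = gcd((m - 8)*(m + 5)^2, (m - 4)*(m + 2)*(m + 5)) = m + 5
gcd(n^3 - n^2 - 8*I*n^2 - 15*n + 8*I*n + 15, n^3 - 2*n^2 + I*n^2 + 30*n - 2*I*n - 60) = n - 5*I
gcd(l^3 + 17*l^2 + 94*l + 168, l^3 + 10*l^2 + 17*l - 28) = l^2 + 11*l + 28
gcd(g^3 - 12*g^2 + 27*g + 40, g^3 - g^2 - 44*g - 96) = g - 8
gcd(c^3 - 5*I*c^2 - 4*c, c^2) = c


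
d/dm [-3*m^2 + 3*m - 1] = 3 - 6*m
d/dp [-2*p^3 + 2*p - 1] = 2 - 6*p^2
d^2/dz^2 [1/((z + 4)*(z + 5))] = 2*((z + 4)^2 + (z + 4)*(z + 5) + (z + 5)^2)/((z + 4)^3*(z + 5)^3)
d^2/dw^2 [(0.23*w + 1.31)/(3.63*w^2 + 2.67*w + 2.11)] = ((0.23*w + 1.31)*(7.26*w + 2.67)*(14.52*w + 5.34) - (5.0094*w + 10.7388)*(3.63*w^2 + 2.67*w + 2.11))/(3.63*w^2 + 2.67*w + 2.11)^3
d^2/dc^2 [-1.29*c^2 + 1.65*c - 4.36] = -2.58000000000000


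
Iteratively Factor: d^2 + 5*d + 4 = (d + 4)*(d + 1)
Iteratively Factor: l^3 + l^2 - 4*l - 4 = (l + 2)*(l^2 - l - 2) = (l + 1)*(l + 2)*(l - 2)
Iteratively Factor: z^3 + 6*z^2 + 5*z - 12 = (z + 3)*(z^2 + 3*z - 4) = (z - 1)*(z + 3)*(z + 4)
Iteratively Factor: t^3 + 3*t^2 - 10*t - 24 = (t + 4)*(t^2 - t - 6) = (t - 3)*(t + 4)*(t + 2)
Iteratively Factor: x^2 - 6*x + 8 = (x - 2)*(x - 4)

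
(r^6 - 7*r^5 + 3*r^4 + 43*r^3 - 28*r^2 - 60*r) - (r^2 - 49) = r^6 - 7*r^5 + 3*r^4 + 43*r^3 - 29*r^2 - 60*r + 49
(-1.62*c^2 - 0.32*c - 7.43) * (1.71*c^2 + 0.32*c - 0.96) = -2.7702*c^4 - 1.0656*c^3 - 11.2525*c^2 - 2.0704*c + 7.1328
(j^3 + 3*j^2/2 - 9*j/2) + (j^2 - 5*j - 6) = j^3 + 5*j^2/2 - 19*j/2 - 6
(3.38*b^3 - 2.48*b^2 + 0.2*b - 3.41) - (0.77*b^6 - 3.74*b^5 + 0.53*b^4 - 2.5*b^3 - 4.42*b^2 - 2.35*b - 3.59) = -0.77*b^6 + 3.74*b^5 - 0.53*b^4 + 5.88*b^3 + 1.94*b^2 + 2.55*b + 0.18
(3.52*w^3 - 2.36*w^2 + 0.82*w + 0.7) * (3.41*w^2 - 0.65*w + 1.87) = 12.0032*w^5 - 10.3356*w^4 + 10.9126*w^3 - 2.5592*w^2 + 1.0784*w + 1.309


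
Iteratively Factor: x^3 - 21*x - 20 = (x + 1)*(x^2 - x - 20) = (x + 1)*(x + 4)*(x - 5)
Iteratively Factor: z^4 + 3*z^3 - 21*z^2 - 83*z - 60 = (z + 1)*(z^3 + 2*z^2 - 23*z - 60) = (z + 1)*(z + 3)*(z^2 - z - 20) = (z + 1)*(z + 3)*(z + 4)*(z - 5)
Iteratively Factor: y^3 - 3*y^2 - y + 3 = (y - 1)*(y^2 - 2*y - 3) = (y - 1)*(y + 1)*(y - 3)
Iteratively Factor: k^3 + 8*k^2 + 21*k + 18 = (k + 2)*(k^2 + 6*k + 9) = (k + 2)*(k + 3)*(k + 3)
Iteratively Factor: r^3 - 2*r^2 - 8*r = (r + 2)*(r^2 - 4*r) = r*(r + 2)*(r - 4)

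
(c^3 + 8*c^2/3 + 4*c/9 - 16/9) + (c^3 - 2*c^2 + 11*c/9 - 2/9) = 2*c^3 + 2*c^2/3 + 5*c/3 - 2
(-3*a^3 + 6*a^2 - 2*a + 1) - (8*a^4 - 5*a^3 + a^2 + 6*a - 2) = -8*a^4 + 2*a^3 + 5*a^2 - 8*a + 3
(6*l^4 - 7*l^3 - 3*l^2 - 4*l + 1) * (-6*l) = -36*l^5 + 42*l^4 + 18*l^3 + 24*l^2 - 6*l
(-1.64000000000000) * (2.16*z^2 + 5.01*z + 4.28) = -3.5424*z^2 - 8.2164*z - 7.0192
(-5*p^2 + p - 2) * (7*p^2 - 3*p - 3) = -35*p^4 + 22*p^3 - 2*p^2 + 3*p + 6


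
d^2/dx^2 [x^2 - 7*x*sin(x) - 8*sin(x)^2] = 7*x*sin(x) + 32*sin(x)^2 - 14*cos(x) - 14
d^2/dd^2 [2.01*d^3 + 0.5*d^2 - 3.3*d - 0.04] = 12.06*d + 1.0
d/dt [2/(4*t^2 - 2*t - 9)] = 4*(1 - 4*t)/(-4*t^2 + 2*t + 9)^2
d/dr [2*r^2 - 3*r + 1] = 4*r - 3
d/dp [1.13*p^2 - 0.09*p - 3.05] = 2.26*p - 0.09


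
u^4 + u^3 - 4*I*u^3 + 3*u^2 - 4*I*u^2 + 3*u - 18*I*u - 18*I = (u + 1)*(u - 3*I)^2*(u + 2*I)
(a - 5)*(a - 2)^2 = a^3 - 9*a^2 + 24*a - 20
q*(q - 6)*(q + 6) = q^3 - 36*q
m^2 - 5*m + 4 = (m - 4)*(m - 1)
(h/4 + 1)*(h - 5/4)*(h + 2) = h^3/4 + 19*h^2/16 + h/8 - 5/2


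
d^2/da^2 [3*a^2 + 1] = 6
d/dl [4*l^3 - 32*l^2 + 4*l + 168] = 12*l^2 - 64*l + 4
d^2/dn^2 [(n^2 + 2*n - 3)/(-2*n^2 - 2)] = 2*(-n^3 + 6*n^2 + 3*n - 2)/(n^6 + 3*n^4 + 3*n^2 + 1)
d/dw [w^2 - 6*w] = 2*w - 6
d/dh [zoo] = 0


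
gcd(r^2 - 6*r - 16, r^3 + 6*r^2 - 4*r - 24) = r + 2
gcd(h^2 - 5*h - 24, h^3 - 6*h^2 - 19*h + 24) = h^2 - 5*h - 24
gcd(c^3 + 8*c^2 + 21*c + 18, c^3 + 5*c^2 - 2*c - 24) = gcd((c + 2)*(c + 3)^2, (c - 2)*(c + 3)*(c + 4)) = c + 3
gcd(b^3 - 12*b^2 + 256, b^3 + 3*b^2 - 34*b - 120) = b + 4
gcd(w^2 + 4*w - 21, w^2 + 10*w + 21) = w + 7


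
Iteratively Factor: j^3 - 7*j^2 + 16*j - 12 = (j - 2)*(j^2 - 5*j + 6) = (j - 3)*(j - 2)*(j - 2)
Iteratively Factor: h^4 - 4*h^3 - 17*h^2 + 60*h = (h - 5)*(h^3 + h^2 - 12*h) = (h - 5)*(h + 4)*(h^2 - 3*h) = h*(h - 5)*(h + 4)*(h - 3)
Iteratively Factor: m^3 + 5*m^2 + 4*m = (m + 4)*(m^2 + m) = m*(m + 4)*(m + 1)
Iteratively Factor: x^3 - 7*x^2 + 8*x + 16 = (x + 1)*(x^2 - 8*x + 16) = (x - 4)*(x + 1)*(x - 4)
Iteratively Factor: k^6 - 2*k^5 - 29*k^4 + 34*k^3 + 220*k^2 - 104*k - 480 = (k - 2)*(k^5 - 29*k^3 - 24*k^2 + 172*k + 240) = (k - 2)*(k + 4)*(k^4 - 4*k^3 - 13*k^2 + 28*k + 60) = (k - 5)*(k - 2)*(k + 4)*(k^3 + k^2 - 8*k - 12) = (k - 5)*(k - 2)*(k + 2)*(k + 4)*(k^2 - k - 6) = (k - 5)*(k - 3)*(k - 2)*(k + 2)*(k + 4)*(k + 2)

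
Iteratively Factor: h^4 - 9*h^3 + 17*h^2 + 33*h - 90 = (h + 2)*(h^3 - 11*h^2 + 39*h - 45) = (h - 3)*(h + 2)*(h^2 - 8*h + 15) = (h - 3)^2*(h + 2)*(h - 5)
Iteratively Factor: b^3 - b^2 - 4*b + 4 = (b + 2)*(b^2 - 3*b + 2) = (b - 2)*(b + 2)*(b - 1)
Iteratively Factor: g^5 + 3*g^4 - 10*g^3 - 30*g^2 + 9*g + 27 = (g - 1)*(g^4 + 4*g^3 - 6*g^2 - 36*g - 27) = (g - 1)*(g + 3)*(g^3 + g^2 - 9*g - 9) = (g - 3)*(g - 1)*(g + 3)*(g^2 + 4*g + 3) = (g - 3)*(g - 1)*(g + 3)^2*(g + 1)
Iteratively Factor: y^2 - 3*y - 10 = (y + 2)*(y - 5)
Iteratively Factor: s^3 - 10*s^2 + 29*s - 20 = (s - 5)*(s^2 - 5*s + 4) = (s - 5)*(s - 1)*(s - 4)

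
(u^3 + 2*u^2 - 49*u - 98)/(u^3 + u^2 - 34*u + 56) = (u^2 - 5*u - 14)/(u^2 - 6*u + 8)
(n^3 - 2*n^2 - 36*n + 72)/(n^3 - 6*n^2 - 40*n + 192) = (n^2 - 8*n + 12)/(n^2 - 12*n + 32)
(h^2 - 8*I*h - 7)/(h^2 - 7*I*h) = (h - I)/h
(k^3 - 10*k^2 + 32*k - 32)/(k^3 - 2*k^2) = 1 - 8/k + 16/k^2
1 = 1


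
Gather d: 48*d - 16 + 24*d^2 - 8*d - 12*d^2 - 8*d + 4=12*d^2 + 32*d - 12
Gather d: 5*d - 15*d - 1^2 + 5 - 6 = -10*d - 2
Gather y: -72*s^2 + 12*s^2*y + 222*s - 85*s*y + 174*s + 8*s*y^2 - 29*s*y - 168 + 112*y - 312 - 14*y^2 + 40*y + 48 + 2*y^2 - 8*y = -72*s^2 + 396*s + y^2*(8*s - 12) + y*(12*s^2 - 114*s + 144) - 432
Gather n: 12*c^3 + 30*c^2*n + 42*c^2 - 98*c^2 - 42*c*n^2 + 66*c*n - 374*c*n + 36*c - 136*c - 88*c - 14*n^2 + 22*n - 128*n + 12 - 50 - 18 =12*c^3 - 56*c^2 - 188*c + n^2*(-42*c - 14) + n*(30*c^2 - 308*c - 106) - 56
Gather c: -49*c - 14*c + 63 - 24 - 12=27 - 63*c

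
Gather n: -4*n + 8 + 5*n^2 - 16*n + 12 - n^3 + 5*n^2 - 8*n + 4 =-n^3 + 10*n^2 - 28*n + 24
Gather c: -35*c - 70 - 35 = -35*c - 105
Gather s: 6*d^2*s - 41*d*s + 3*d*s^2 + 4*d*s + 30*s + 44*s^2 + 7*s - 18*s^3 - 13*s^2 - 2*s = -18*s^3 + s^2*(3*d + 31) + s*(6*d^2 - 37*d + 35)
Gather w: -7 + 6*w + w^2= w^2 + 6*w - 7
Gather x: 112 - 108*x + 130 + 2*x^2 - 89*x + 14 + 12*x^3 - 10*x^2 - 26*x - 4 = 12*x^3 - 8*x^2 - 223*x + 252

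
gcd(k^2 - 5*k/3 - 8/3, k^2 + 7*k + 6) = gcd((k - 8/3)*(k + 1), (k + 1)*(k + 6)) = k + 1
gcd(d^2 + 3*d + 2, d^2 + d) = d + 1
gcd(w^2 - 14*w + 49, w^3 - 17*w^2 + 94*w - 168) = w - 7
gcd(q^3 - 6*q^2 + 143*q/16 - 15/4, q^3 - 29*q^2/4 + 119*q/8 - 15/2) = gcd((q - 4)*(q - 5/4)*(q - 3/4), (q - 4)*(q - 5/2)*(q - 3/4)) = q^2 - 19*q/4 + 3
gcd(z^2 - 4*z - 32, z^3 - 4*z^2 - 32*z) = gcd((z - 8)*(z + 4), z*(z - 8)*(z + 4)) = z^2 - 4*z - 32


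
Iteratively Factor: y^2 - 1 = (y + 1)*(y - 1)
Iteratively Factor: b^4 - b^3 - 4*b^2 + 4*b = (b + 2)*(b^3 - 3*b^2 + 2*b) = (b - 2)*(b + 2)*(b^2 - b) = (b - 2)*(b - 1)*(b + 2)*(b)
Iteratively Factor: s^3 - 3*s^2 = (s)*(s^2 - 3*s) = s^2*(s - 3)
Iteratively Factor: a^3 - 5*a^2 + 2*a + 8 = (a + 1)*(a^2 - 6*a + 8) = (a - 4)*(a + 1)*(a - 2)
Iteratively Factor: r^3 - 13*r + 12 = (r + 4)*(r^2 - 4*r + 3) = (r - 1)*(r + 4)*(r - 3)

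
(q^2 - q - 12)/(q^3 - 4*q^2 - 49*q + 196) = (q + 3)/(q^2 - 49)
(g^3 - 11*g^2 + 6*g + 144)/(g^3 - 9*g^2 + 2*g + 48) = (g^2 - 3*g - 18)/(g^2 - g - 6)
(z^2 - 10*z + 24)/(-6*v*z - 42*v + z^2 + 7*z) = (-z^2 + 10*z - 24)/(6*v*z + 42*v - z^2 - 7*z)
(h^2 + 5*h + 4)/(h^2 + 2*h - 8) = (h + 1)/(h - 2)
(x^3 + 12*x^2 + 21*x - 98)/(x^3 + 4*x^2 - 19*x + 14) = (x + 7)/(x - 1)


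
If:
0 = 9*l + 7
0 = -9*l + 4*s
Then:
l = -7/9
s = -7/4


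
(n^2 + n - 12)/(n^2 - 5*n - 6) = (-n^2 - n + 12)/(-n^2 + 5*n + 6)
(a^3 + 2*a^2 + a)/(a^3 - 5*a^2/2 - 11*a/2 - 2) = 2*a*(a + 1)/(2*a^2 - 7*a - 4)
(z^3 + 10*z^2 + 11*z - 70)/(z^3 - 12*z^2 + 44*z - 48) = (z^2 + 12*z + 35)/(z^2 - 10*z + 24)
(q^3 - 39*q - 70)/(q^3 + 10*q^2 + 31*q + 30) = (q - 7)/(q + 3)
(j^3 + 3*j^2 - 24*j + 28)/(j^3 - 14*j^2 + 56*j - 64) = (j^2 + 5*j - 14)/(j^2 - 12*j + 32)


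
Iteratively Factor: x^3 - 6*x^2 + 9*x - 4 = (x - 1)*(x^2 - 5*x + 4) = (x - 4)*(x - 1)*(x - 1)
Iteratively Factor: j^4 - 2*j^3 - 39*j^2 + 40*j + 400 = (j + 4)*(j^3 - 6*j^2 - 15*j + 100) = (j - 5)*(j + 4)*(j^2 - j - 20) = (j - 5)^2*(j + 4)*(j + 4)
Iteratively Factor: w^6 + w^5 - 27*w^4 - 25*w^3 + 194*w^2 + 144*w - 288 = (w + 2)*(w^5 - w^4 - 25*w^3 + 25*w^2 + 144*w - 144) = (w + 2)*(w + 3)*(w^4 - 4*w^3 - 13*w^2 + 64*w - 48) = (w - 4)*(w + 2)*(w + 3)*(w^3 - 13*w + 12) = (w - 4)*(w + 2)*(w + 3)*(w + 4)*(w^2 - 4*w + 3) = (w - 4)*(w - 1)*(w + 2)*(w + 3)*(w + 4)*(w - 3)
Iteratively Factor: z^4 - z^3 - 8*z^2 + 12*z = (z)*(z^3 - z^2 - 8*z + 12) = z*(z + 3)*(z^2 - 4*z + 4) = z*(z - 2)*(z + 3)*(z - 2)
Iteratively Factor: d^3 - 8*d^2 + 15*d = (d)*(d^2 - 8*d + 15) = d*(d - 5)*(d - 3)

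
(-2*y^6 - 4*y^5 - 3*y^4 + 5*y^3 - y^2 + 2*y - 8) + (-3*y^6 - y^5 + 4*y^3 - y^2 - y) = -5*y^6 - 5*y^5 - 3*y^4 + 9*y^3 - 2*y^2 + y - 8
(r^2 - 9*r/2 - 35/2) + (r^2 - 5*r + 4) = 2*r^2 - 19*r/2 - 27/2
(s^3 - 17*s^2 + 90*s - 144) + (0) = s^3 - 17*s^2 + 90*s - 144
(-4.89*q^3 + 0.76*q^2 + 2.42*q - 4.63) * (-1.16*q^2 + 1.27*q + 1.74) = 5.6724*q^5 - 7.0919*q^4 - 10.3506*q^3 + 9.7666*q^2 - 1.6693*q - 8.0562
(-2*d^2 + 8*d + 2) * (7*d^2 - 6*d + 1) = -14*d^4 + 68*d^3 - 36*d^2 - 4*d + 2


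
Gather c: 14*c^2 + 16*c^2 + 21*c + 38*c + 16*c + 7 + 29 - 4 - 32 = 30*c^2 + 75*c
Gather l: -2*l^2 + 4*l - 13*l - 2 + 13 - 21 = -2*l^2 - 9*l - 10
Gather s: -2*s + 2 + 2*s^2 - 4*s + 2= 2*s^2 - 6*s + 4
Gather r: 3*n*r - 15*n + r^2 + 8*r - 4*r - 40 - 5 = -15*n + r^2 + r*(3*n + 4) - 45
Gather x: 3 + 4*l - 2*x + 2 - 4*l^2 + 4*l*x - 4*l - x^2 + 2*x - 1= -4*l^2 + 4*l*x - x^2 + 4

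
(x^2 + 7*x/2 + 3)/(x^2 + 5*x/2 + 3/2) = (x + 2)/(x + 1)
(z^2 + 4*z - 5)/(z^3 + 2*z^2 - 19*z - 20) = (z - 1)/(z^2 - 3*z - 4)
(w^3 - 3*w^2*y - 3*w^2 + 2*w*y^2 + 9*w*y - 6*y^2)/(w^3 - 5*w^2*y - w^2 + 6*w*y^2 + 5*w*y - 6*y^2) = (-w^2 + w*y + 3*w - 3*y)/(-w^2 + 3*w*y + w - 3*y)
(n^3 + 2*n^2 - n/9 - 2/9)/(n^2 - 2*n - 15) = (-9*n^3 - 18*n^2 + n + 2)/(9*(-n^2 + 2*n + 15))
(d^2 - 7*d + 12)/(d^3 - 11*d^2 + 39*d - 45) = (d - 4)/(d^2 - 8*d + 15)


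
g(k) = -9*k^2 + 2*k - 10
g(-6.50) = -403.25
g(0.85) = -14.80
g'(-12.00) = 218.00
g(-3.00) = -97.00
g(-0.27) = -11.20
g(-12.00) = -1330.00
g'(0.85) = -13.30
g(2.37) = -55.81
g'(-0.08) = 3.44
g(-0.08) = -10.22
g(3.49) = -112.64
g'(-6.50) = 119.00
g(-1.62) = -36.86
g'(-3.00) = 56.00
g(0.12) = -9.89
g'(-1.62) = 31.16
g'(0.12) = -0.16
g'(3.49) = -60.82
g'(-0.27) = 6.86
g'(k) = 2 - 18*k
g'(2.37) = -40.66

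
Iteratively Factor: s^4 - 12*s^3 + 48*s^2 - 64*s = (s - 4)*(s^3 - 8*s^2 + 16*s) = (s - 4)^2*(s^2 - 4*s) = s*(s - 4)^2*(s - 4)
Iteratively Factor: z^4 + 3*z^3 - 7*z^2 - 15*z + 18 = (z + 3)*(z^3 - 7*z + 6) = (z - 2)*(z + 3)*(z^2 + 2*z - 3) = (z - 2)*(z + 3)^2*(z - 1)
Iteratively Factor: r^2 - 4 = (r - 2)*(r + 2)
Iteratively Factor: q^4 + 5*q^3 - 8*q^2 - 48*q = (q + 4)*(q^3 + q^2 - 12*q) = q*(q + 4)*(q^2 + q - 12) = q*(q - 3)*(q + 4)*(q + 4)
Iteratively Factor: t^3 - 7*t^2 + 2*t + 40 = (t + 2)*(t^2 - 9*t + 20) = (t - 4)*(t + 2)*(t - 5)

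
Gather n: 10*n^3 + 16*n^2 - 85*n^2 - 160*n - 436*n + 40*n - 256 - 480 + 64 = 10*n^3 - 69*n^2 - 556*n - 672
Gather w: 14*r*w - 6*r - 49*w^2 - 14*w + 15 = -6*r - 49*w^2 + w*(14*r - 14) + 15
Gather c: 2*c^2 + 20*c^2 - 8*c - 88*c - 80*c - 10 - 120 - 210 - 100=22*c^2 - 176*c - 440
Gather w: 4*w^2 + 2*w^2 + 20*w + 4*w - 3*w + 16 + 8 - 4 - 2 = 6*w^2 + 21*w + 18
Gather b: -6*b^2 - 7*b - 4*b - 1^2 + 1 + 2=-6*b^2 - 11*b + 2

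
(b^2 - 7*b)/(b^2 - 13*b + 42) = b/(b - 6)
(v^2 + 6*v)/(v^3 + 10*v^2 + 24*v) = 1/(v + 4)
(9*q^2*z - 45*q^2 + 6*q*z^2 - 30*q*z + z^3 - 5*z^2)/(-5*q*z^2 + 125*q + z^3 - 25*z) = (9*q^2 + 6*q*z + z^2)/(-5*q*z - 25*q + z^2 + 5*z)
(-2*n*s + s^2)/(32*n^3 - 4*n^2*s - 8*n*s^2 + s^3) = s/(-16*n^2 - 6*n*s + s^2)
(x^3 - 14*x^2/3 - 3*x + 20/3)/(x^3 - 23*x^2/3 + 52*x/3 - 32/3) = (3*x^2 - 11*x - 20)/(3*x^2 - 20*x + 32)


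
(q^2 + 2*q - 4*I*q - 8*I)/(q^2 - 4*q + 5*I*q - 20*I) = (q^2 + q*(2 - 4*I) - 8*I)/(q^2 + q*(-4 + 5*I) - 20*I)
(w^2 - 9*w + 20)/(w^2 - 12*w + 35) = (w - 4)/(w - 7)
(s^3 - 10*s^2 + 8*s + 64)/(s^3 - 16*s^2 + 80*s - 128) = (s + 2)/(s - 4)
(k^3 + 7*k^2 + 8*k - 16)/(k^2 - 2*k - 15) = (-k^3 - 7*k^2 - 8*k + 16)/(-k^2 + 2*k + 15)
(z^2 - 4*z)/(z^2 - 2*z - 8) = z/(z + 2)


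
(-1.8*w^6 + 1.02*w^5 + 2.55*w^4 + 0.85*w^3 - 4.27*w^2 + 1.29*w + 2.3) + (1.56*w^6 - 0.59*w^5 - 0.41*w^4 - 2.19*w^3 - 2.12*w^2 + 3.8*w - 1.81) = -0.24*w^6 + 0.43*w^5 + 2.14*w^4 - 1.34*w^3 - 6.39*w^2 + 5.09*w + 0.49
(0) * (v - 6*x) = 0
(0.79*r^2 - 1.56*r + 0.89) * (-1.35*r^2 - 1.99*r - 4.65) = -1.0665*r^4 + 0.5339*r^3 - 1.7706*r^2 + 5.4829*r - 4.1385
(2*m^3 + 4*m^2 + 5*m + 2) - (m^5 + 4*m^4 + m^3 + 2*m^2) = -m^5 - 4*m^4 + m^3 + 2*m^2 + 5*m + 2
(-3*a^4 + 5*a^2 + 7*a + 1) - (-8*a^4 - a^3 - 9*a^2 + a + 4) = 5*a^4 + a^3 + 14*a^2 + 6*a - 3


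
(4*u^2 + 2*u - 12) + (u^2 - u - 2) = 5*u^2 + u - 14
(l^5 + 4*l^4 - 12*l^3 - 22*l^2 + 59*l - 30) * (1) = l^5 + 4*l^4 - 12*l^3 - 22*l^2 + 59*l - 30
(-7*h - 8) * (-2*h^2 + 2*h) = 14*h^3 + 2*h^2 - 16*h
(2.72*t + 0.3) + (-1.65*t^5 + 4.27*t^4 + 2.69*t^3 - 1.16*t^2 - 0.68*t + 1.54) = -1.65*t^5 + 4.27*t^4 + 2.69*t^3 - 1.16*t^2 + 2.04*t + 1.84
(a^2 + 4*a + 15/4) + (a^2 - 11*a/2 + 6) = 2*a^2 - 3*a/2 + 39/4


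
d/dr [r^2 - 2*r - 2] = 2*r - 2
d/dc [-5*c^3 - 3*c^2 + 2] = 3*c*(-5*c - 2)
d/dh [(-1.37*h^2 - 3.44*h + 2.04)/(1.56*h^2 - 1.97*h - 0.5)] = (8.0653*h^2 - 4.9948*h + 5.7388)/(2.4336*h^4 - 6.1464*h^3 + 2.3209*h^2 + 1.97*h + 0.25)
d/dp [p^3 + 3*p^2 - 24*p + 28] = 3*p^2 + 6*p - 24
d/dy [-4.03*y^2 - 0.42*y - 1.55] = -8.06*y - 0.42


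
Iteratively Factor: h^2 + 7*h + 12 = (h + 4)*(h + 3)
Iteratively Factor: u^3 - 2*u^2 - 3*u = (u - 3)*(u^2 + u) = u*(u - 3)*(u + 1)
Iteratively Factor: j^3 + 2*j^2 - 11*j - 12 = (j + 4)*(j^2 - 2*j - 3) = (j + 1)*(j + 4)*(j - 3)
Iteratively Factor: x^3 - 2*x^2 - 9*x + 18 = (x - 2)*(x^2 - 9) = (x - 3)*(x - 2)*(x + 3)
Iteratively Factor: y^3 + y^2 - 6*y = (y - 2)*(y^2 + 3*y) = (y - 2)*(y + 3)*(y)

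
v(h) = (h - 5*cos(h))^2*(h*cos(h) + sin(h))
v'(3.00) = -228.61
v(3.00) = -178.79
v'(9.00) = -1662.64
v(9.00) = -1431.10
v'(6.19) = 11.64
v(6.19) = 8.91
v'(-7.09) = -725.65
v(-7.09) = -626.18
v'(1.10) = -17.82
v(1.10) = 1.90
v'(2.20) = -103.38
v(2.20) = -12.86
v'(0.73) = -22.44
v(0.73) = 10.87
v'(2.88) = -248.34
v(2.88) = -150.00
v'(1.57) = 14.97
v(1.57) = 2.46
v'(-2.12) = -1.50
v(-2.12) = 0.06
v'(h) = (h - 5*cos(h))^2*(-h*sin(h) + 2*cos(h)) + (h - 5*cos(h))*(h*cos(h) + sin(h))*(10*sin(h) + 2)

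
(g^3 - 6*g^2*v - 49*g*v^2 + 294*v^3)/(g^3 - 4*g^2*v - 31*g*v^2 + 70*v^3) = (-g^2 - g*v + 42*v^2)/(-g^2 - 3*g*v + 10*v^2)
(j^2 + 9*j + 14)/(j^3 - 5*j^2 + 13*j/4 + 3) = 4*(j^2 + 9*j + 14)/(4*j^3 - 20*j^2 + 13*j + 12)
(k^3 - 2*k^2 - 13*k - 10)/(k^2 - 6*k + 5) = (k^2 + 3*k + 2)/(k - 1)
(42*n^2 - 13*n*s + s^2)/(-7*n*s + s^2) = (-6*n + s)/s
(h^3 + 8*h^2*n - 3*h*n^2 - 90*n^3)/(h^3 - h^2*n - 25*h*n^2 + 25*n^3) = (h^2 + 3*h*n - 18*n^2)/(h^2 - 6*h*n + 5*n^2)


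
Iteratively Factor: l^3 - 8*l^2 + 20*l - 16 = (l - 2)*(l^2 - 6*l + 8) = (l - 2)^2*(l - 4)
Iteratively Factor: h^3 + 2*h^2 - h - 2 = (h + 1)*(h^2 + h - 2) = (h - 1)*(h + 1)*(h + 2)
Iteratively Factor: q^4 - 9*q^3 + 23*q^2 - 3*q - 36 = (q + 1)*(q^3 - 10*q^2 + 33*q - 36) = (q - 3)*(q + 1)*(q^2 - 7*q + 12) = (q - 3)^2*(q + 1)*(q - 4)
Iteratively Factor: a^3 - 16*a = (a)*(a^2 - 16) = a*(a - 4)*(a + 4)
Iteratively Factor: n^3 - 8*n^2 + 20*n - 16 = (n - 2)*(n^2 - 6*n + 8) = (n - 4)*(n - 2)*(n - 2)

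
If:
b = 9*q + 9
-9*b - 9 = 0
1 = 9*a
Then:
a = 1/9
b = -1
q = -10/9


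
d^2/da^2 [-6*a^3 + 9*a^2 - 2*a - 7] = 18 - 36*a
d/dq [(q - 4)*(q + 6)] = 2*q + 2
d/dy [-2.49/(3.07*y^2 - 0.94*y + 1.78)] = (15.2886*y - 2.3406)/(3.07*y^2 - 0.94*y + 1.78)^2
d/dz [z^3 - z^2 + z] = 3*z^2 - 2*z + 1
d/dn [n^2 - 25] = 2*n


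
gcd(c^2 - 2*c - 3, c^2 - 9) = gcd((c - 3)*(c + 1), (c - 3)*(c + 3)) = c - 3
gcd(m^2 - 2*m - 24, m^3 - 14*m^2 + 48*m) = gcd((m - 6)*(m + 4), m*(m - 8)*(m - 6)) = m - 6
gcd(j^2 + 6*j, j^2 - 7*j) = j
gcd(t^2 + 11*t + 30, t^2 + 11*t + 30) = t^2 + 11*t + 30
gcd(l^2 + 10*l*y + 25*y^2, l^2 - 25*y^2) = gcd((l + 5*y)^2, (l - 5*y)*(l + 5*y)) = l + 5*y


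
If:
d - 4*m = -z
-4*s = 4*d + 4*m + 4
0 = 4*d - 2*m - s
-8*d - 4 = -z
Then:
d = 0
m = 1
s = -2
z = 4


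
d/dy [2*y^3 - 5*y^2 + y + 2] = 6*y^2 - 10*y + 1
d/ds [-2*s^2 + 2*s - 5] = 2 - 4*s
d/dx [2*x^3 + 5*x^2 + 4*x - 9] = 6*x^2 + 10*x + 4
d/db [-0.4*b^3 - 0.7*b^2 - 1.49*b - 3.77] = -1.2*b^2 - 1.4*b - 1.49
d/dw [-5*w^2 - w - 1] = -10*w - 1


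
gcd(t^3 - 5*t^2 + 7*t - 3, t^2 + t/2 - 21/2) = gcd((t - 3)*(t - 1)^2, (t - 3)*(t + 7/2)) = t - 3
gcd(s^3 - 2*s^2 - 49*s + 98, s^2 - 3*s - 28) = s - 7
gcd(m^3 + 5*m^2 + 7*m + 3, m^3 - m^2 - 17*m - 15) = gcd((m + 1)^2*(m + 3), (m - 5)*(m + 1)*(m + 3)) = m^2 + 4*m + 3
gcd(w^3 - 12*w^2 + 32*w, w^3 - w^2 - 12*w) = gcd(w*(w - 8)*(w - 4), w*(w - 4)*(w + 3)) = w^2 - 4*w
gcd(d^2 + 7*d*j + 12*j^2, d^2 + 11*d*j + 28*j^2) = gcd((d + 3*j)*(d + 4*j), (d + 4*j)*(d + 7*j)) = d + 4*j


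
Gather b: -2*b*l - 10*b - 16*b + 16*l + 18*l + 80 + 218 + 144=b*(-2*l - 26) + 34*l + 442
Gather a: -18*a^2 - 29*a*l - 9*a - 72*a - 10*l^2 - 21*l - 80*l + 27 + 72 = -18*a^2 + a*(-29*l - 81) - 10*l^2 - 101*l + 99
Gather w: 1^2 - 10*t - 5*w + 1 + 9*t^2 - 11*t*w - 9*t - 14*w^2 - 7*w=9*t^2 - 19*t - 14*w^2 + w*(-11*t - 12) + 2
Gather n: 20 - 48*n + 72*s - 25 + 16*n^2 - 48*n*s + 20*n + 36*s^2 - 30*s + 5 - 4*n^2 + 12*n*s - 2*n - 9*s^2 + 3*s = 12*n^2 + n*(-36*s - 30) + 27*s^2 + 45*s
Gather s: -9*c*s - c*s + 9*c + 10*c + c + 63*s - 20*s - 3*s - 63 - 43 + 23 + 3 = 20*c + s*(40 - 10*c) - 80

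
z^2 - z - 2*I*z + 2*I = (z - 1)*(z - 2*I)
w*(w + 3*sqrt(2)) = w^2 + 3*sqrt(2)*w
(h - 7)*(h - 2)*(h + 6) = h^3 - 3*h^2 - 40*h + 84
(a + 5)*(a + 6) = a^2 + 11*a + 30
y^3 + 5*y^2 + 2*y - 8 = (y - 1)*(y + 2)*(y + 4)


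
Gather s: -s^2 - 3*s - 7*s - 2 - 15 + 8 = -s^2 - 10*s - 9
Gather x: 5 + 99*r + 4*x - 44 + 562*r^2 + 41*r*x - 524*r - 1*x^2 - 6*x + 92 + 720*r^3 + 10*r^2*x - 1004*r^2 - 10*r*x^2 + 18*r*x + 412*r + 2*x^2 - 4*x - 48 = 720*r^3 - 442*r^2 - 13*r + x^2*(1 - 10*r) + x*(10*r^2 + 59*r - 6) + 5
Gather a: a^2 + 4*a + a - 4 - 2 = a^2 + 5*a - 6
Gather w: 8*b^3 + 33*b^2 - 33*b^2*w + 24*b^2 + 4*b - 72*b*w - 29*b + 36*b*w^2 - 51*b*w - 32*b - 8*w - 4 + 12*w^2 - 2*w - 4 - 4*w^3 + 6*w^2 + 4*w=8*b^3 + 57*b^2 - 57*b - 4*w^3 + w^2*(36*b + 18) + w*(-33*b^2 - 123*b - 6) - 8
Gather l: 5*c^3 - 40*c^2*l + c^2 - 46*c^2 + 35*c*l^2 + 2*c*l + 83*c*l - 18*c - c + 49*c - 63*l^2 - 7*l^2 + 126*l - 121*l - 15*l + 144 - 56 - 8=5*c^3 - 45*c^2 + 30*c + l^2*(35*c - 70) + l*(-40*c^2 + 85*c - 10) + 80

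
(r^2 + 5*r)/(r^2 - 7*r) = (r + 5)/(r - 7)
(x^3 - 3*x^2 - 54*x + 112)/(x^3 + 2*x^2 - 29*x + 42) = (x - 8)/(x - 3)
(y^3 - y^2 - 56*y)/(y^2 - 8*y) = y + 7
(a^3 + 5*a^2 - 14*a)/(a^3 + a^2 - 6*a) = (a + 7)/(a + 3)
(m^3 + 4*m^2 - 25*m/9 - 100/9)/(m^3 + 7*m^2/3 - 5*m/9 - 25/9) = (3*m^2 + 7*m - 20)/(3*m^2 + 2*m - 5)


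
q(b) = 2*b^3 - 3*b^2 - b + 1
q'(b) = 6*b^2 - 6*b - 1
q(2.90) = 21.65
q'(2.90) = 32.06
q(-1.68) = -15.27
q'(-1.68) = 26.01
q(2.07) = 3.81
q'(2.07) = 12.29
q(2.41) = 9.16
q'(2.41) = 19.39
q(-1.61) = -13.51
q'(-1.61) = 24.21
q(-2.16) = -30.99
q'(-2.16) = 39.95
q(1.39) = -0.82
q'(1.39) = 2.25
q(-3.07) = -82.07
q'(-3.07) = 73.97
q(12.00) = 3013.00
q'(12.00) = 791.00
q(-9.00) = -1691.00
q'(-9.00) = 539.00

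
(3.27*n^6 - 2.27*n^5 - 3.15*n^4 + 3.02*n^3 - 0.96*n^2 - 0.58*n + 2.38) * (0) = 0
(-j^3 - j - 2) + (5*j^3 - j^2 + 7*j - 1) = 4*j^3 - j^2 + 6*j - 3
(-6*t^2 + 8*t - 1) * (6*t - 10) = -36*t^3 + 108*t^2 - 86*t + 10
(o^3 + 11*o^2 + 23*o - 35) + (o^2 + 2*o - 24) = o^3 + 12*o^2 + 25*o - 59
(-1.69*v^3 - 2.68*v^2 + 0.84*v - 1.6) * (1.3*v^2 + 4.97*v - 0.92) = -2.197*v^5 - 11.8833*v^4 - 10.6728*v^3 + 4.5604*v^2 - 8.7248*v + 1.472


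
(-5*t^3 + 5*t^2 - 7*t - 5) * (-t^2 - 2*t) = 5*t^5 + 5*t^4 - 3*t^3 + 19*t^2 + 10*t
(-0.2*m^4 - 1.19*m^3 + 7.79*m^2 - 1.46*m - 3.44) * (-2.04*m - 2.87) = 0.408*m^5 + 3.0016*m^4 - 12.4763*m^3 - 19.3789*m^2 + 11.2078*m + 9.8728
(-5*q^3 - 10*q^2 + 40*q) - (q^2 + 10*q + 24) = -5*q^3 - 11*q^2 + 30*q - 24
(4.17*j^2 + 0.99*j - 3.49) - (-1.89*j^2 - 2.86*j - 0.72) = 6.06*j^2 + 3.85*j - 2.77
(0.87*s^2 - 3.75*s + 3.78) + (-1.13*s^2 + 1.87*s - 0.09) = -0.26*s^2 - 1.88*s + 3.69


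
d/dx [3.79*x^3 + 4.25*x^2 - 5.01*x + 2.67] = 11.37*x^2 + 8.5*x - 5.01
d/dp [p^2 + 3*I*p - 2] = 2*p + 3*I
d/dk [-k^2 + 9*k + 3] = 9 - 2*k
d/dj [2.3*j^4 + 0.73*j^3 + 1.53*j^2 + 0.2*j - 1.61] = 9.2*j^3 + 2.19*j^2 + 3.06*j + 0.2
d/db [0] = 0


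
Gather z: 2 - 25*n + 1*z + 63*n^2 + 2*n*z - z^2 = 63*n^2 - 25*n - z^2 + z*(2*n + 1) + 2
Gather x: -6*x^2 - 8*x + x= -6*x^2 - 7*x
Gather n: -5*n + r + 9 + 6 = -5*n + r + 15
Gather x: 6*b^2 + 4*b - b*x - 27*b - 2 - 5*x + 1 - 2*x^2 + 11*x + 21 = 6*b^2 - 23*b - 2*x^2 + x*(6 - b) + 20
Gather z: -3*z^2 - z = -3*z^2 - z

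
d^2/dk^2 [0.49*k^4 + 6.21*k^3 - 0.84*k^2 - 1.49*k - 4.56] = 5.88*k^2 + 37.26*k - 1.68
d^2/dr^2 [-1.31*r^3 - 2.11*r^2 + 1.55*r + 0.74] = -7.86*r - 4.22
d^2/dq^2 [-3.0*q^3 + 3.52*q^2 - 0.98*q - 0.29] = 7.04 - 18.0*q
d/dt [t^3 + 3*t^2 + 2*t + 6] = 3*t^2 + 6*t + 2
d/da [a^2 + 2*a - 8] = 2*a + 2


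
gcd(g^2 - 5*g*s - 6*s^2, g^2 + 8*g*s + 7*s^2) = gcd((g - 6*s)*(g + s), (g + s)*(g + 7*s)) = g + s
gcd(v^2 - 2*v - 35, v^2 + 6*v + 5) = v + 5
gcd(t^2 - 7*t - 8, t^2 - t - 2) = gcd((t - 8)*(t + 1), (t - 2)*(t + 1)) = t + 1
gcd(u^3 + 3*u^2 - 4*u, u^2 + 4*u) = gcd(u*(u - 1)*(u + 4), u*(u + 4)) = u^2 + 4*u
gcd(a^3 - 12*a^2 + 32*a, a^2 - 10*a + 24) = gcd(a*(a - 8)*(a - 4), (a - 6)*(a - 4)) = a - 4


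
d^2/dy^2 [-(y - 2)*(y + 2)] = -2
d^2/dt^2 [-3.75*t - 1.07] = 0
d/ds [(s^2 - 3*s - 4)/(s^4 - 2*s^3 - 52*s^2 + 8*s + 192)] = (-2*s^5 + 11*s^4 + 4*s^3 - 172*s^2 - 32*s - 544)/(s^8 - 4*s^7 - 100*s^6 + 224*s^5 + 3056*s^4 - 1600*s^3 - 19904*s^2 + 3072*s + 36864)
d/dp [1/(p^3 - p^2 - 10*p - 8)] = (-3*p^2 + 2*p + 10)/(-p^3 + p^2 + 10*p + 8)^2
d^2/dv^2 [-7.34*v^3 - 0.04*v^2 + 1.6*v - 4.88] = -44.04*v - 0.08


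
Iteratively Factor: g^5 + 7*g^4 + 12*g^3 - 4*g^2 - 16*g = (g)*(g^4 + 7*g^3 + 12*g^2 - 4*g - 16) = g*(g + 2)*(g^3 + 5*g^2 + 2*g - 8) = g*(g - 1)*(g + 2)*(g^2 + 6*g + 8) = g*(g - 1)*(g + 2)*(g + 4)*(g + 2)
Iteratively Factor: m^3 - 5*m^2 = (m - 5)*(m^2) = m*(m - 5)*(m)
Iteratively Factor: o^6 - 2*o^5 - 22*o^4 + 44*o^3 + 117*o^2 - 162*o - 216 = (o - 3)*(o^5 + o^4 - 19*o^3 - 13*o^2 + 78*o + 72) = (o - 3)*(o + 4)*(o^4 - 3*o^3 - 7*o^2 + 15*o + 18) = (o - 3)^2*(o + 4)*(o^3 - 7*o - 6) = (o - 3)^3*(o + 4)*(o^2 + 3*o + 2) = (o - 3)^3*(o + 2)*(o + 4)*(o + 1)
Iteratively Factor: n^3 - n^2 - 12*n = (n + 3)*(n^2 - 4*n) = (n - 4)*(n + 3)*(n)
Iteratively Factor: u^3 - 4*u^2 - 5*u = (u)*(u^2 - 4*u - 5) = u*(u - 5)*(u + 1)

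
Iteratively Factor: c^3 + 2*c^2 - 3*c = (c)*(c^2 + 2*c - 3) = c*(c - 1)*(c + 3)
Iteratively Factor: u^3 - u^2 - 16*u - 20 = (u + 2)*(u^2 - 3*u - 10) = (u - 5)*(u + 2)*(u + 2)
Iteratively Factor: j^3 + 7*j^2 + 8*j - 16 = (j - 1)*(j^2 + 8*j + 16) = (j - 1)*(j + 4)*(j + 4)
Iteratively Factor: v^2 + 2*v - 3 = (v - 1)*(v + 3)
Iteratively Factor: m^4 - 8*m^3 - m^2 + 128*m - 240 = (m - 5)*(m^3 - 3*m^2 - 16*m + 48) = (m - 5)*(m + 4)*(m^2 - 7*m + 12) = (m - 5)*(m - 3)*(m + 4)*(m - 4)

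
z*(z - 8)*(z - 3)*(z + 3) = z^4 - 8*z^3 - 9*z^2 + 72*z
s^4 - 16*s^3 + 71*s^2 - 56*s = s*(s - 8)*(s - 7)*(s - 1)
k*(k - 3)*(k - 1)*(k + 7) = k^4 + 3*k^3 - 25*k^2 + 21*k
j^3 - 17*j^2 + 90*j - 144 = (j - 8)*(j - 6)*(j - 3)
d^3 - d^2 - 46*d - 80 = (d - 8)*(d + 2)*(d + 5)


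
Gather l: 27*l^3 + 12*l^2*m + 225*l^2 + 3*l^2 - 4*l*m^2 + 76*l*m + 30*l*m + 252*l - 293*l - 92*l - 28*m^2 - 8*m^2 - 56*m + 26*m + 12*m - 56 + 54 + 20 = 27*l^3 + l^2*(12*m + 228) + l*(-4*m^2 + 106*m - 133) - 36*m^2 - 18*m + 18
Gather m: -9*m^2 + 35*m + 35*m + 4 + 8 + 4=-9*m^2 + 70*m + 16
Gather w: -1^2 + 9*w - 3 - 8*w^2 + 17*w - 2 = -8*w^2 + 26*w - 6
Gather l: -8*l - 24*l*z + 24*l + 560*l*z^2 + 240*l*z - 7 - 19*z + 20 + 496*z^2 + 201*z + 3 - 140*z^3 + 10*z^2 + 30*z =l*(560*z^2 + 216*z + 16) - 140*z^3 + 506*z^2 + 212*z + 16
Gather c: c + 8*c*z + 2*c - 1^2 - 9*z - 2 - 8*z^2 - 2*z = c*(8*z + 3) - 8*z^2 - 11*z - 3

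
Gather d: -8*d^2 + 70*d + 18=-8*d^2 + 70*d + 18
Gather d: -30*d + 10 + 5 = 15 - 30*d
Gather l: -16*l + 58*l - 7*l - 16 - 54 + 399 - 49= 35*l + 280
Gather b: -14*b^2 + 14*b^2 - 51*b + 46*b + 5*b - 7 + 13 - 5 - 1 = 0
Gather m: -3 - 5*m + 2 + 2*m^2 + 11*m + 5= 2*m^2 + 6*m + 4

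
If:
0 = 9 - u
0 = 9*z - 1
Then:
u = 9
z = 1/9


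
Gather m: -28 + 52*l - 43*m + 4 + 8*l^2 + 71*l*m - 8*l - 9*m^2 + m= 8*l^2 + 44*l - 9*m^2 + m*(71*l - 42) - 24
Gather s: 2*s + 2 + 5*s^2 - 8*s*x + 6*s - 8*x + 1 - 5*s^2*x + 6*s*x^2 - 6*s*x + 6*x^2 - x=s^2*(5 - 5*x) + s*(6*x^2 - 14*x + 8) + 6*x^2 - 9*x + 3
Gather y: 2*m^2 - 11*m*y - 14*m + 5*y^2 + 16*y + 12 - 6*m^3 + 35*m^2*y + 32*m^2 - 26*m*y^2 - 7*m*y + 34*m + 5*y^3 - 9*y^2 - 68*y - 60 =-6*m^3 + 34*m^2 + 20*m + 5*y^3 + y^2*(-26*m - 4) + y*(35*m^2 - 18*m - 52) - 48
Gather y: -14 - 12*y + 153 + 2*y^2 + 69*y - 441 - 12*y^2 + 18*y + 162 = -10*y^2 + 75*y - 140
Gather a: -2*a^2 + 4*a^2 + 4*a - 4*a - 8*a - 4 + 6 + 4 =2*a^2 - 8*a + 6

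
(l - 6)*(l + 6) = l^2 - 36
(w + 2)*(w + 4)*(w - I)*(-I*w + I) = -I*w^4 - w^3 - 5*I*w^3 - 5*w^2 - 2*I*w^2 - 2*w + 8*I*w + 8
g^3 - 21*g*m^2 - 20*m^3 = (g - 5*m)*(g + m)*(g + 4*m)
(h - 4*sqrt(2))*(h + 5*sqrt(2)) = h^2 + sqrt(2)*h - 40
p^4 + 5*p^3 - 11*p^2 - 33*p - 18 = (p - 3)*(p + 1)^2*(p + 6)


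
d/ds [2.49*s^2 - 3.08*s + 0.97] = 4.98*s - 3.08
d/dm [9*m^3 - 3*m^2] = 3*m*(9*m - 2)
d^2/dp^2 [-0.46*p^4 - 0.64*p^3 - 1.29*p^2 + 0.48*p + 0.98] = -5.52*p^2 - 3.84*p - 2.58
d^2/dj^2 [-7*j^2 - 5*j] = -14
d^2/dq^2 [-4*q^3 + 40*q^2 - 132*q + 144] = 80 - 24*q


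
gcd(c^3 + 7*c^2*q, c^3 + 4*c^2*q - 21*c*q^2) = c^2 + 7*c*q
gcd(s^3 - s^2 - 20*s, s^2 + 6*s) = s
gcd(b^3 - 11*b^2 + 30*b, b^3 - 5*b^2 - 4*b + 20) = b - 5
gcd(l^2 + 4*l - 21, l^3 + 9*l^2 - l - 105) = l^2 + 4*l - 21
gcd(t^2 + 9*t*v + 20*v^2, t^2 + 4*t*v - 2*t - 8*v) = t + 4*v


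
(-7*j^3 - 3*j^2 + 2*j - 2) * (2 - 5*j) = 35*j^4 + j^3 - 16*j^2 + 14*j - 4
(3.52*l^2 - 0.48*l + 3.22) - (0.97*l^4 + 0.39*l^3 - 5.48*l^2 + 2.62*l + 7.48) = -0.97*l^4 - 0.39*l^3 + 9.0*l^2 - 3.1*l - 4.26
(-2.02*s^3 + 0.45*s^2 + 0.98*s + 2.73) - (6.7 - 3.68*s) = -2.02*s^3 + 0.45*s^2 + 4.66*s - 3.97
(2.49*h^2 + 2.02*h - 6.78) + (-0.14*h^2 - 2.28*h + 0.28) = 2.35*h^2 - 0.26*h - 6.5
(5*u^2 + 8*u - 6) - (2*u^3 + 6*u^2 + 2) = -2*u^3 - u^2 + 8*u - 8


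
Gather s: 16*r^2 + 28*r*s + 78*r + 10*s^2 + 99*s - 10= 16*r^2 + 78*r + 10*s^2 + s*(28*r + 99) - 10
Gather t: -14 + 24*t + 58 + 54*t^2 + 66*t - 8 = 54*t^2 + 90*t + 36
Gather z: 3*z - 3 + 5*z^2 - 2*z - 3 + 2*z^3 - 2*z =2*z^3 + 5*z^2 - z - 6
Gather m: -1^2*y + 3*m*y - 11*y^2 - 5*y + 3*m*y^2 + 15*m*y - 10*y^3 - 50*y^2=m*(3*y^2 + 18*y) - 10*y^3 - 61*y^2 - 6*y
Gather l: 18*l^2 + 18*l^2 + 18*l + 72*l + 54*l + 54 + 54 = 36*l^2 + 144*l + 108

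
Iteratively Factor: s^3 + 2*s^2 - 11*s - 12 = (s - 3)*(s^2 + 5*s + 4) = (s - 3)*(s + 4)*(s + 1)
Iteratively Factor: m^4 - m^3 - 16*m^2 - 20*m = (m)*(m^3 - m^2 - 16*m - 20) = m*(m + 2)*(m^2 - 3*m - 10) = m*(m - 5)*(m + 2)*(m + 2)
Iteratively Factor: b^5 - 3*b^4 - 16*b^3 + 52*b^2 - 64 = (b - 4)*(b^4 + b^3 - 12*b^2 + 4*b + 16) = (b - 4)*(b - 2)*(b^3 + 3*b^2 - 6*b - 8) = (b - 4)*(b - 2)*(b + 1)*(b^2 + 2*b - 8) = (b - 4)*(b - 2)^2*(b + 1)*(b + 4)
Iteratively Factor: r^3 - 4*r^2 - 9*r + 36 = (r - 3)*(r^2 - r - 12) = (r - 4)*(r - 3)*(r + 3)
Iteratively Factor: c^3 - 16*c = (c - 4)*(c^2 + 4*c) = (c - 4)*(c + 4)*(c)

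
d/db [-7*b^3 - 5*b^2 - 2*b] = -21*b^2 - 10*b - 2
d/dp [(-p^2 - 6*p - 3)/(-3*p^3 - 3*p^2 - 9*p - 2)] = (-3*p^4 - 36*p^3 - 36*p^2 - 14*p - 15)/(9*p^6 + 18*p^5 + 63*p^4 + 66*p^3 + 93*p^2 + 36*p + 4)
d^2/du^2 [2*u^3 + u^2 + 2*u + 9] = 12*u + 2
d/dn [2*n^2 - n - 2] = 4*n - 1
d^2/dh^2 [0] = 0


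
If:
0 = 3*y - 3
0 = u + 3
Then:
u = -3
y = 1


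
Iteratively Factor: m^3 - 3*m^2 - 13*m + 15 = (m - 1)*(m^2 - 2*m - 15) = (m - 1)*(m + 3)*(m - 5)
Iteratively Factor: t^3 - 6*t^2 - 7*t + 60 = (t + 3)*(t^2 - 9*t + 20) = (t - 5)*(t + 3)*(t - 4)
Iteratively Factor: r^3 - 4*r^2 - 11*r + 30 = (r + 3)*(r^2 - 7*r + 10) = (r - 2)*(r + 3)*(r - 5)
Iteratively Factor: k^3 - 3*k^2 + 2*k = (k - 2)*(k^2 - k) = (k - 2)*(k - 1)*(k)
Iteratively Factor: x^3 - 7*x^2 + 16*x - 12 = (x - 2)*(x^2 - 5*x + 6) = (x - 2)^2*(x - 3)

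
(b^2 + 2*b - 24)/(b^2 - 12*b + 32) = (b + 6)/(b - 8)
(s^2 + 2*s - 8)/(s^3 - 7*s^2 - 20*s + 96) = (s - 2)/(s^2 - 11*s + 24)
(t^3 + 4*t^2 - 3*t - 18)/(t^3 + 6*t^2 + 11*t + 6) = (t^2 + t - 6)/(t^2 + 3*t + 2)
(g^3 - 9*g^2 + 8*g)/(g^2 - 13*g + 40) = g*(g - 1)/(g - 5)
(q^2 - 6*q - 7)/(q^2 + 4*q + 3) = (q - 7)/(q + 3)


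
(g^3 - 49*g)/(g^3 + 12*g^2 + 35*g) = (g - 7)/(g + 5)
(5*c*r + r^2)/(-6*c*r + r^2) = (5*c + r)/(-6*c + r)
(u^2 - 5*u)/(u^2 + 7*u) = (u - 5)/(u + 7)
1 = 1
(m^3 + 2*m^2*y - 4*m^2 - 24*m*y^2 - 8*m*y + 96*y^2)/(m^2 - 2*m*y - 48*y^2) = (-m^2 + 4*m*y + 4*m - 16*y)/(-m + 8*y)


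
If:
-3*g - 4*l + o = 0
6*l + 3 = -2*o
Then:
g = 7*o/9 + 2/3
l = -o/3 - 1/2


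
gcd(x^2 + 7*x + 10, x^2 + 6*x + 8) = x + 2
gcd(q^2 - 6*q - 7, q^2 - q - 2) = q + 1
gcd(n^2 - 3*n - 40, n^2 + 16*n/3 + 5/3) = n + 5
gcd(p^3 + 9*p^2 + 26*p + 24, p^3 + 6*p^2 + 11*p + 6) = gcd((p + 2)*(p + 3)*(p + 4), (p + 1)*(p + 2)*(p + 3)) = p^2 + 5*p + 6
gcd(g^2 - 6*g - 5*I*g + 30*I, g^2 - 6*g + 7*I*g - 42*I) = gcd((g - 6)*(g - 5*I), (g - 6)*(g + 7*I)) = g - 6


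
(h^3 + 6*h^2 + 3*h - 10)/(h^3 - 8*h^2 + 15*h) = (h^3 + 6*h^2 + 3*h - 10)/(h*(h^2 - 8*h + 15))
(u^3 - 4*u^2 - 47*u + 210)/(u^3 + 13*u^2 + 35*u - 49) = (u^2 - 11*u + 30)/(u^2 + 6*u - 7)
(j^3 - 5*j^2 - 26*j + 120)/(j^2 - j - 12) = (j^2 - j - 30)/(j + 3)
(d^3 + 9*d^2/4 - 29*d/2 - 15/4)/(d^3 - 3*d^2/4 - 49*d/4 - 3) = (d^2 + 2*d - 15)/(d^2 - d - 12)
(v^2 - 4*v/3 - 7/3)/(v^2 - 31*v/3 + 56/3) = (v + 1)/(v - 8)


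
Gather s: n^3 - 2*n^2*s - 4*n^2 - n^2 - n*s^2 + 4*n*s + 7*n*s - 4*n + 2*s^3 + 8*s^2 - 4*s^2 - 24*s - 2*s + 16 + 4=n^3 - 5*n^2 - 4*n + 2*s^3 + s^2*(4 - n) + s*(-2*n^2 + 11*n - 26) + 20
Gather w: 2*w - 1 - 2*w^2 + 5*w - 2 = -2*w^2 + 7*w - 3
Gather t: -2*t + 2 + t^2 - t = t^2 - 3*t + 2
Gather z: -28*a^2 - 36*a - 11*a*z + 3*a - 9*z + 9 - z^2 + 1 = -28*a^2 - 33*a - z^2 + z*(-11*a - 9) + 10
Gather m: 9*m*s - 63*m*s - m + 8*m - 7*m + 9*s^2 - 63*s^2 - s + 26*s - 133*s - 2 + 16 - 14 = -54*m*s - 54*s^2 - 108*s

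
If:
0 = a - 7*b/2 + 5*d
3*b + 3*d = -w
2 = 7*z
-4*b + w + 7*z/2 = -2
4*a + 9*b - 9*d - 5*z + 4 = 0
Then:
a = -315/544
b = 555/1904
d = 87/272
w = -873/476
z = 2/7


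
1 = 1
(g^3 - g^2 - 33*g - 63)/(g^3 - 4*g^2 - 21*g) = (g + 3)/g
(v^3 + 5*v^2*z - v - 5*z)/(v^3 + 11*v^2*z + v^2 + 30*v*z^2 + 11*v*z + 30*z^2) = (v - 1)/(v + 6*z)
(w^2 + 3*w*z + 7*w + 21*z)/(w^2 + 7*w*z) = (w^2 + 3*w*z + 7*w + 21*z)/(w*(w + 7*z))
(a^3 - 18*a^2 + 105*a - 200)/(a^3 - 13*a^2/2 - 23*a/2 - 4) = 2*(a^2 - 10*a + 25)/(2*a^2 + 3*a + 1)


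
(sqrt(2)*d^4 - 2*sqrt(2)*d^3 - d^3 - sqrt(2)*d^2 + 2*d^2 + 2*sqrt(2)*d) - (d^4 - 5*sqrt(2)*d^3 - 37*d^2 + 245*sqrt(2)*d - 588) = -d^4 + sqrt(2)*d^4 - d^3 + 3*sqrt(2)*d^3 - sqrt(2)*d^2 + 39*d^2 - 243*sqrt(2)*d + 588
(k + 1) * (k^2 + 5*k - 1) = k^3 + 6*k^2 + 4*k - 1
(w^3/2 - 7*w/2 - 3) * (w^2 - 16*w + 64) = w^5/2 - 8*w^4 + 57*w^3/2 + 53*w^2 - 176*w - 192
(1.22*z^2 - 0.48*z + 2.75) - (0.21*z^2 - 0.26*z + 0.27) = 1.01*z^2 - 0.22*z + 2.48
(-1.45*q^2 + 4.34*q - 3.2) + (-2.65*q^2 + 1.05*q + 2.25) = -4.1*q^2 + 5.39*q - 0.95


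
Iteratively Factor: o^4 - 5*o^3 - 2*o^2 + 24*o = (o - 3)*(o^3 - 2*o^2 - 8*o) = (o - 3)*(o + 2)*(o^2 - 4*o) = (o - 4)*(o - 3)*(o + 2)*(o)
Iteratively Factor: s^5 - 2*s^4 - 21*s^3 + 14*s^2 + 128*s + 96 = (s + 2)*(s^4 - 4*s^3 - 13*s^2 + 40*s + 48) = (s - 4)*(s + 2)*(s^3 - 13*s - 12) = (s - 4)*(s + 1)*(s + 2)*(s^2 - s - 12) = (s - 4)^2*(s + 1)*(s + 2)*(s + 3)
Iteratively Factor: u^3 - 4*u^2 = (u)*(u^2 - 4*u) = u^2*(u - 4)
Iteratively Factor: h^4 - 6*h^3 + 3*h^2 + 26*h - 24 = (h + 2)*(h^3 - 8*h^2 + 19*h - 12) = (h - 3)*(h + 2)*(h^2 - 5*h + 4) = (h - 3)*(h - 1)*(h + 2)*(h - 4)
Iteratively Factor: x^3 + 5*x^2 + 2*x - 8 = (x + 4)*(x^2 + x - 2) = (x + 2)*(x + 4)*(x - 1)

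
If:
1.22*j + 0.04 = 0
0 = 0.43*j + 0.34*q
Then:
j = -0.03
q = 0.04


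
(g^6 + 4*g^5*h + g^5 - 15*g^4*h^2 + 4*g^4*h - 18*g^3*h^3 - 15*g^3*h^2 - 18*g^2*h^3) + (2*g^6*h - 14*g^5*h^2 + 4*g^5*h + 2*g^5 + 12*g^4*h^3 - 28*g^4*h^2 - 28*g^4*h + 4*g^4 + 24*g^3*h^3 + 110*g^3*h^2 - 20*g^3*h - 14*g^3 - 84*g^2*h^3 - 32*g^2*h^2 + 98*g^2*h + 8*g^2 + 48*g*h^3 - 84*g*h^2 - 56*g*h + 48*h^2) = 2*g^6*h + g^6 - 14*g^5*h^2 + 8*g^5*h + 3*g^5 + 12*g^4*h^3 - 43*g^4*h^2 - 24*g^4*h + 4*g^4 + 6*g^3*h^3 + 95*g^3*h^2 - 20*g^3*h - 14*g^3 - 102*g^2*h^3 - 32*g^2*h^2 + 98*g^2*h + 8*g^2 + 48*g*h^3 - 84*g*h^2 - 56*g*h + 48*h^2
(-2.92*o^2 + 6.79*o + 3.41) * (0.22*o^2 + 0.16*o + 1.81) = -0.6424*o^4 + 1.0266*o^3 - 3.4486*o^2 + 12.8355*o + 6.1721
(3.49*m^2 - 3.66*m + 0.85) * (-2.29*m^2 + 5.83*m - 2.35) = -7.9921*m^4 + 28.7281*m^3 - 31.4858*m^2 + 13.5565*m - 1.9975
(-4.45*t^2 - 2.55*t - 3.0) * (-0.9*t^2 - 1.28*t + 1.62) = 4.005*t^4 + 7.991*t^3 - 1.245*t^2 - 0.291*t - 4.86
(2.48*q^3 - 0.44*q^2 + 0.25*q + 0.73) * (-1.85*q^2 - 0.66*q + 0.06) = -4.588*q^5 - 0.8228*q^4 - 0.0233*q^3 - 1.5419*q^2 - 0.4668*q + 0.0438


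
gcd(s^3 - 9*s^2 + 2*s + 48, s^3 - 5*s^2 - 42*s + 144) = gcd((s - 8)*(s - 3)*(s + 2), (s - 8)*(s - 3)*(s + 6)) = s^2 - 11*s + 24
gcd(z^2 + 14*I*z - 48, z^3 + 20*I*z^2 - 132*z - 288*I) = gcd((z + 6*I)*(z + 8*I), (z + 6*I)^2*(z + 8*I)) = z^2 + 14*I*z - 48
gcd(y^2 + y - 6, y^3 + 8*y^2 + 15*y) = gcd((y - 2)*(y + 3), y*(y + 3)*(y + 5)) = y + 3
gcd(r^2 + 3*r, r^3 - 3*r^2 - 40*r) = r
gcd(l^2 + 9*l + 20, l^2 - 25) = l + 5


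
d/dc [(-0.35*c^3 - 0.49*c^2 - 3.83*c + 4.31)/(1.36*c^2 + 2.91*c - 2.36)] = (-0.476*c^4 - 2.037*c^3 + 6.2609*c^2 - 9.4104*c - 3.5033)/(1.8496*c^4 + 7.9152*c^3 + 2.0489*c^2 - 13.7352*c + 5.5696)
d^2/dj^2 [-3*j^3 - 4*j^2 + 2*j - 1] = -18*j - 8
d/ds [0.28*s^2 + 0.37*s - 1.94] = 0.56*s + 0.37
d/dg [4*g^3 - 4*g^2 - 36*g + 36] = 12*g^2 - 8*g - 36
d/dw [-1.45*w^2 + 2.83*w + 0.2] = 2.83 - 2.9*w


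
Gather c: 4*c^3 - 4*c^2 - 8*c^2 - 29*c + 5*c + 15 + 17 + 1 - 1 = 4*c^3 - 12*c^2 - 24*c + 32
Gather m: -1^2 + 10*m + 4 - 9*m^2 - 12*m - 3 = -9*m^2 - 2*m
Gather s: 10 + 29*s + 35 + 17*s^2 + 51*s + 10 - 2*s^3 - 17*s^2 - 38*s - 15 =-2*s^3 + 42*s + 40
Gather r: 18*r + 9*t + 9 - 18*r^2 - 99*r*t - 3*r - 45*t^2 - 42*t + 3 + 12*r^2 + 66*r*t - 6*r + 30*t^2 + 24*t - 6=-6*r^2 + r*(9 - 33*t) - 15*t^2 - 9*t + 6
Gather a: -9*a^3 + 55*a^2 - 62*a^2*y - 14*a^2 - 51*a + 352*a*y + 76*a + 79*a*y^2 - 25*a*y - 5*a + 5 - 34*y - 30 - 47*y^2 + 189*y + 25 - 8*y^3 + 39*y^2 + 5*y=-9*a^3 + a^2*(41 - 62*y) + a*(79*y^2 + 327*y + 20) - 8*y^3 - 8*y^2 + 160*y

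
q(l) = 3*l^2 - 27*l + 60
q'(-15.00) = -117.00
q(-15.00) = 1140.00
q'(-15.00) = -117.00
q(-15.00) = 1140.00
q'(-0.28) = -28.68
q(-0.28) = 67.80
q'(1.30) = -19.20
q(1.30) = 29.97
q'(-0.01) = -27.06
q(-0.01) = 60.27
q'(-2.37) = -41.22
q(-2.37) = 140.84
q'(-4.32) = -52.92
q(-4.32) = 232.63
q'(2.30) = -13.20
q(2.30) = 13.77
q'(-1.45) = -35.70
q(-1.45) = 105.46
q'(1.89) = -15.66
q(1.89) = 19.69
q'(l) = 6*l - 27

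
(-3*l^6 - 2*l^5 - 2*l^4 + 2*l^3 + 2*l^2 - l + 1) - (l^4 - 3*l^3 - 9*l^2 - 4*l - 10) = -3*l^6 - 2*l^5 - 3*l^4 + 5*l^3 + 11*l^2 + 3*l + 11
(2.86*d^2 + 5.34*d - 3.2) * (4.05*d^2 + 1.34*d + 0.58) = 11.583*d^4 + 25.4594*d^3 - 4.1456*d^2 - 1.1908*d - 1.856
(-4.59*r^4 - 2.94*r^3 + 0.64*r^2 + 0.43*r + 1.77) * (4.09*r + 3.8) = -18.7731*r^5 - 29.4666*r^4 - 8.5544*r^3 + 4.1907*r^2 + 8.8733*r + 6.726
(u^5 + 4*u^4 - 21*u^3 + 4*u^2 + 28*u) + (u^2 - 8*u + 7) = u^5 + 4*u^4 - 21*u^3 + 5*u^2 + 20*u + 7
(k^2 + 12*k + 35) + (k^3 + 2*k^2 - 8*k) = k^3 + 3*k^2 + 4*k + 35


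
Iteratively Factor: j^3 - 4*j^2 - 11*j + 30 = (j + 3)*(j^2 - 7*j + 10) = (j - 2)*(j + 3)*(j - 5)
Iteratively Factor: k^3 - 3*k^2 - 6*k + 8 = (k - 1)*(k^2 - 2*k - 8) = (k - 1)*(k + 2)*(k - 4)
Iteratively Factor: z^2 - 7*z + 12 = (z - 4)*(z - 3)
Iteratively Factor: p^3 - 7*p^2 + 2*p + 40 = (p - 5)*(p^2 - 2*p - 8) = (p - 5)*(p - 4)*(p + 2)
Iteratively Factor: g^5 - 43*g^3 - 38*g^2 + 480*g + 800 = (g + 2)*(g^4 - 2*g^3 - 39*g^2 + 40*g + 400) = (g + 2)*(g + 4)*(g^3 - 6*g^2 - 15*g + 100) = (g - 5)*(g + 2)*(g + 4)*(g^2 - g - 20) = (g - 5)*(g + 2)*(g + 4)^2*(g - 5)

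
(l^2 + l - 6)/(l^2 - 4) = (l + 3)/(l + 2)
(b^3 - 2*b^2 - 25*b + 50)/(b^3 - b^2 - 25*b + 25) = (b - 2)/(b - 1)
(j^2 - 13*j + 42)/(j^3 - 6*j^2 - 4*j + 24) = (j - 7)/(j^2 - 4)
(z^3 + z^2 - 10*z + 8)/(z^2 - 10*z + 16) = (z^2 + 3*z - 4)/(z - 8)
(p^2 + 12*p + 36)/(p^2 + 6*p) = (p + 6)/p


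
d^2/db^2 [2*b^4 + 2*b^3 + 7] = 12*b*(2*b + 1)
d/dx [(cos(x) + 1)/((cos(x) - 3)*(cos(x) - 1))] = (cos(x)^2 + 2*cos(x) - 7)*sin(x)/((cos(x) - 3)^2*(cos(x) - 1)^2)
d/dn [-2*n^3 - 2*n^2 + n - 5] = -6*n^2 - 4*n + 1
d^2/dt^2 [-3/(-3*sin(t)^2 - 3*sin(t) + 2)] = 9*(-12*sin(t)^4 - 9*sin(t)^3 + 7*sin(t)^2 + 16*sin(t) + 10)/(3*sin(t)^2 + 3*sin(t) - 2)^3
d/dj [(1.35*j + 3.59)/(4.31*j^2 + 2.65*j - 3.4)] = (5.8185*j^2 + 3.5775*j - (1.35*j + 3.59)*(8.62*j + 2.65) - 4.59)/(4.31*j^2 + 2.65*j - 3.4)^2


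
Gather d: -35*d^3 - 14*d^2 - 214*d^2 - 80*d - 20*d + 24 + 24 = -35*d^3 - 228*d^2 - 100*d + 48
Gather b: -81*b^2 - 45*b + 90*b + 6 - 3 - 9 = -81*b^2 + 45*b - 6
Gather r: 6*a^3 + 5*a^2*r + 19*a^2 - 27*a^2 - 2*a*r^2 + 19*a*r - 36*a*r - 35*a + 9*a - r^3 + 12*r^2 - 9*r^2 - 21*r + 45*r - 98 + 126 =6*a^3 - 8*a^2 - 26*a - r^3 + r^2*(3 - 2*a) + r*(5*a^2 - 17*a + 24) + 28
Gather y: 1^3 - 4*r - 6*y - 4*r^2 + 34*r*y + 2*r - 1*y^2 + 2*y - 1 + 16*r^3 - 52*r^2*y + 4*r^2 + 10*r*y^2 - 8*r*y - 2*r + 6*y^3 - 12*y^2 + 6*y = 16*r^3 - 4*r + 6*y^3 + y^2*(10*r - 13) + y*(-52*r^2 + 26*r + 2)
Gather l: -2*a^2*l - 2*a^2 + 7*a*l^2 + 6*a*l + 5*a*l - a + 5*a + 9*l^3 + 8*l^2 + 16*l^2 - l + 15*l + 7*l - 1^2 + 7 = -2*a^2 + 4*a + 9*l^3 + l^2*(7*a + 24) + l*(-2*a^2 + 11*a + 21) + 6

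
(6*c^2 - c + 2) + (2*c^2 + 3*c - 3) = 8*c^2 + 2*c - 1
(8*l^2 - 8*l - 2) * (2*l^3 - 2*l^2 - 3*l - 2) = 16*l^5 - 32*l^4 - 12*l^3 + 12*l^2 + 22*l + 4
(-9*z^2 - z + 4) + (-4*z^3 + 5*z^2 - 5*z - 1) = -4*z^3 - 4*z^2 - 6*z + 3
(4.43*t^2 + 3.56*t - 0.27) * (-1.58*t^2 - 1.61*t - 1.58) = -6.9994*t^4 - 12.7571*t^3 - 12.3044*t^2 - 5.1901*t + 0.4266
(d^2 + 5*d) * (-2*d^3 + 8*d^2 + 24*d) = -2*d^5 - 2*d^4 + 64*d^3 + 120*d^2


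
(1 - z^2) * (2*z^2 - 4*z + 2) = -2*z^4 + 4*z^3 - 4*z + 2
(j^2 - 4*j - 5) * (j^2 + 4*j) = j^4 - 21*j^2 - 20*j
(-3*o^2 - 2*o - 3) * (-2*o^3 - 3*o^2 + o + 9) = 6*o^5 + 13*o^4 + 9*o^3 - 20*o^2 - 21*o - 27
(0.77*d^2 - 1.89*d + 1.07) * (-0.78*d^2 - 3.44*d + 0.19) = -0.6006*d^4 - 1.1746*d^3 + 5.8133*d^2 - 4.0399*d + 0.2033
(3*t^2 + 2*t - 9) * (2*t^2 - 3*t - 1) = 6*t^4 - 5*t^3 - 27*t^2 + 25*t + 9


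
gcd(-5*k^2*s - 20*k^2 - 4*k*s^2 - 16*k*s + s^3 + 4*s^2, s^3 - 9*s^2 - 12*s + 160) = s + 4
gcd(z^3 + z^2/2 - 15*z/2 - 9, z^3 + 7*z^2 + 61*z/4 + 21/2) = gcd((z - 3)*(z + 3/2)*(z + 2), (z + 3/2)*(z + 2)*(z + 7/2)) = z^2 + 7*z/2 + 3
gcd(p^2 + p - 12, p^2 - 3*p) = p - 3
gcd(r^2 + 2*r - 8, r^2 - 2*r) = r - 2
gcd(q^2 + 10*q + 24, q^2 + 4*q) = q + 4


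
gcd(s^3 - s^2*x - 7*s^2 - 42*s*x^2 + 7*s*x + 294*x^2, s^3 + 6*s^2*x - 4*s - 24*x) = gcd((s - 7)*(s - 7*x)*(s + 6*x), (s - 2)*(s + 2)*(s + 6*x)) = s + 6*x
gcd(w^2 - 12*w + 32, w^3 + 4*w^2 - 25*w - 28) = w - 4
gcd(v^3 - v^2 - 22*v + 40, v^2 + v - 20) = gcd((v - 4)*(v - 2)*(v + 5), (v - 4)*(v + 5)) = v^2 + v - 20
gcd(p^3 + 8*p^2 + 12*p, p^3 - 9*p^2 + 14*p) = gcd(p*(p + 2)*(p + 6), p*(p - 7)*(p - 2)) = p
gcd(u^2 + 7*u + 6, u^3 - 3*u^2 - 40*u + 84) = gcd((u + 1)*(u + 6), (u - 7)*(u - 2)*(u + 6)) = u + 6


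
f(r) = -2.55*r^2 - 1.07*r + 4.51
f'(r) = -5.1*r - 1.07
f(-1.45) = 0.70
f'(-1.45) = 6.32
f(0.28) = 4.01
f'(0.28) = -2.50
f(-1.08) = 2.69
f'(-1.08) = 4.44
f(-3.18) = -17.87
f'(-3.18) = 15.15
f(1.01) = 0.83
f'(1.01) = -6.22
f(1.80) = -5.68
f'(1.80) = -10.25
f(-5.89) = -77.65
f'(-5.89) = 28.97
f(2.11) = -9.10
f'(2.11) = -11.83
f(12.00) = -375.53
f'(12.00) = -62.27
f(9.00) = -211.67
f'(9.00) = -46.97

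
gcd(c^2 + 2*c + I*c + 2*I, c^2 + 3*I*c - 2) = c + I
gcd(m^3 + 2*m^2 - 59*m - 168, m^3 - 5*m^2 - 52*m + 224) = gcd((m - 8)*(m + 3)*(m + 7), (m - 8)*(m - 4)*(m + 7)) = m^2 - m - 56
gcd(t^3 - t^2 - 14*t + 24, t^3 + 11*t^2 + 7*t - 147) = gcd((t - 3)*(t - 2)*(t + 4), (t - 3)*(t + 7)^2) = t - 3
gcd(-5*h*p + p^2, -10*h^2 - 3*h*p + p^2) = -5*h + p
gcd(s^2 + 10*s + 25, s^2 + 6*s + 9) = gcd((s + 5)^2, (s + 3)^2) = 1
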